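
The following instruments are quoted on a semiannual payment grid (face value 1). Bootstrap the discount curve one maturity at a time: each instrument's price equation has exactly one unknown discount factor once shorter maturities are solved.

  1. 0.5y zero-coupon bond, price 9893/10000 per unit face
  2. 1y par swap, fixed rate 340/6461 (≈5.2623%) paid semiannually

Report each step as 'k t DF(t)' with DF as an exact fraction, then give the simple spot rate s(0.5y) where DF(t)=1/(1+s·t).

step 1 [0.5y] zero: DF = P = 9893/10000 ≈ 0.989300
step 2 [1y] swap r/2=170/6461: DF=(1 − 170/6461·(0.989300))/(1+170/6461) = 949/1000 ≈ 0.949000

1 1/2 9893/10000
2 1 949/1000
s(0.5y) = (1/(9893/10000) − 1)/(1/2) = 214/9893 ≈ 2.1631%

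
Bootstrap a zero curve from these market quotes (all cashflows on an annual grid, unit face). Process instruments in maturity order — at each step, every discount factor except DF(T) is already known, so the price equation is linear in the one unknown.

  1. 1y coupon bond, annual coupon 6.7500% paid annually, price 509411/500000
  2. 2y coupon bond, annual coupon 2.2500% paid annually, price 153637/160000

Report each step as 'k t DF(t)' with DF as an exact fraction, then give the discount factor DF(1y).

1 1 1193/1250
2 2 9181/10000
DF(1y) = 1193/1250 ≈ 0.954400

step 1 [1y] bond c/1=27/400: DF=(509411/500000 − 27/400·(0))/(1+27/400) = 1193/1250 ≈ 0.954400
step 2 [2y] bond c/1=9/400: DF=(153637/160000 − 9/400·(0.954400))/(1+9/400) = 9181/10000 ≈ 0.918100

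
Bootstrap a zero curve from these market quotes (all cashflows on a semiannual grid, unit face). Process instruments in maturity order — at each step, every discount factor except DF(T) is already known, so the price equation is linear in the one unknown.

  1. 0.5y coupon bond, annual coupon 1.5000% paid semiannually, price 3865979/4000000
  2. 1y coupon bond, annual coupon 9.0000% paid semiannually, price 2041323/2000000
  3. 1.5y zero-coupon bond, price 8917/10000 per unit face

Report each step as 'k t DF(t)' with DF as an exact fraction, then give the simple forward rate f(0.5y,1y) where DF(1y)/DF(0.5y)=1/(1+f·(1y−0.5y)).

step 1 [0.5y] bond c/2=3/400: DF=(3865979/4000000 − 3/400·(0))/(1+3/400) = 9593/10000 ≈ 0.959300
step 2 [1y] bond c/2=9/200: DF=(2041323/2000000 − 9/200·(0.959300))/(1+9/200) = 4677/5000 ≈ 0.935400
step 3 [1.5y] zero: DF = P = 8917/10000 ≈ 0.891700

1 1/2 9593/10000
2 1 4677/5000
3 3/2 8917/10000
f(0.5y,1y) = ((9593/10000)/(4677/5000) − 1)/(1/2) = 239/4677 ≈ 5.1101%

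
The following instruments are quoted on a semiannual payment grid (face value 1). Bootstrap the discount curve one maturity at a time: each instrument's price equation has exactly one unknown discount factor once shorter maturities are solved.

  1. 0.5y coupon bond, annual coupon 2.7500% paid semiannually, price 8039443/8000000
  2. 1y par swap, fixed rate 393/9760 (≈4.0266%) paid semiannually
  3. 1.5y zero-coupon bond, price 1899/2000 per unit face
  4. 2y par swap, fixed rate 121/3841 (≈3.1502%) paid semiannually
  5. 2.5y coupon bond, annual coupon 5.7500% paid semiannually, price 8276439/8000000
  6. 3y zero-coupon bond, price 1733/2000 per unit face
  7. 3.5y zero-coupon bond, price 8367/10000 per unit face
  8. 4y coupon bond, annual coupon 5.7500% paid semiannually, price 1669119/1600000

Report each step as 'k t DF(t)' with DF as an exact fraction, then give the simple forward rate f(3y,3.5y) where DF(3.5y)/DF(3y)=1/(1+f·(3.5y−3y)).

step 1 [0.5y] bond c/2=11/800: DF=(8039443/8000000 − 11/800·(0))/(1+11/800) = 9913/10000 ≈ 0.991300
step 2 [1y] swap r/2=393/19520: DF=(1 − 393/19520·(0.991300))/(1+393/19520) = 9607/10000 ≈ 0.960700
step 3 [1.5y] zero: DF = P = 1899/2000 ≈ 0.949500
step 4 [2y] swap r/2=121/7682: DF=(1 − 121/7682·(0.991300+0.960700+0.949500))/(1+121/7682) = 1879/2000 ≈ 0.939500
step 5 [2.5y] bond c/2=23/800: DF=(8276439/8000000 − 23/800·(0.991300+0.960700+0.949500+0.939500))/(1+23/800) = 8983/10000 ≈ 0.898300
step 6 [3y] zero: DF = P = 1733/2000 ≈ 0.866500
step 7 [3.5y] zero: DF = P = 8367/10000 ≈ 0.836700
step 8 [4y] bond c/2=23/800: DF=(1669119/1600000 − 23/800·(0.991300+0.960700+0.949500+0.939500+0.898300+0.866500+0.836700))/(1+23/800) = 417/500 ≈ 0.834000

1 1/2 9913/10000
2 1 9607/10000
3 3/2 1899/2000
4 2 1879/2000
5 5/2 8983/10000
6 3 1733/2000
7 7/2 8367/10000
8 4 417/500
f(3y,3.5y) = ((1733/2000)/(8367/10000) − 1)/(1/2) = 596/8367 ≈ 7.1232%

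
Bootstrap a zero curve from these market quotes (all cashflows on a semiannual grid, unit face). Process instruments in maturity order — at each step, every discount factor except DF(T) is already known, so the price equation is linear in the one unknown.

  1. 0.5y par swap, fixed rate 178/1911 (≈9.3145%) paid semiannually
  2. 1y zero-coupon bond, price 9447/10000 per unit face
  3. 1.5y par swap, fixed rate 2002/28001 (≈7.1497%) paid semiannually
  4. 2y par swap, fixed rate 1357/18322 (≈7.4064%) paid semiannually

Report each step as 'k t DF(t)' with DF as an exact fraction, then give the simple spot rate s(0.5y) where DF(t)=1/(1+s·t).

1 1/2 1911/2000
2 1 9447/10000
3 3/2 8999/10000
4 2 8643/10000
s(0.5y) = (1/(1911/2000) − 1)/(1/2) = 178/1911 ≈ 9.3145%

step 1 [0.5y] swap r/2=89/1911: DF=(1 − 89/1911·(0))/(1+89/1911) = 1911/2000 ≈ 0.955500
step 2 [1y] zero: DF = P = 9447/10000 ≈ 0.944700
step 3 [1.5y] swap r/2=1001/28001: DF=(1 − 1001/28001·(0.955500+0.944700))/(1+1001/28001) = 8999/10000 ≈ 0.899900
step 4 [2y] swap r/2=1357/36644: DF=(1 − 1357/36644·(0.955500+0.944700+0.899900))/(1+1357/36644) = 8643/10000 ≈ 0.864300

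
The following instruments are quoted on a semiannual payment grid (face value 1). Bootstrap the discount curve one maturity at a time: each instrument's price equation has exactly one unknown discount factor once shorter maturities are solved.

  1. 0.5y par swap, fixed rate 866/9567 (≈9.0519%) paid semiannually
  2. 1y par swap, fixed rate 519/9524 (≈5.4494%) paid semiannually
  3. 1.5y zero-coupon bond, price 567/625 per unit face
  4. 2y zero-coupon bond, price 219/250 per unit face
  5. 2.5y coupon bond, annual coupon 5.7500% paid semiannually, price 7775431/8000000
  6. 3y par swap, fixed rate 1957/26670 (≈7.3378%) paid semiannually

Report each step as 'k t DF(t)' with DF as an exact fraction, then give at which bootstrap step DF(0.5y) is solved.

step 1 [0.5y] swap r/2=433/9567: DF=(1 − 433/9567·(0))/(1+433/9567) = 9567/10000 ≈ 0.956700
step 2 [1y] swap r/2=519/19048: DF=(1 − 519/19048·(0.956700))/(1+519/19048) = 9481/10000 ≈ 0.948100
step 3 [1.5y] zero: DF = P = 567/625 ≈ 0.907200
step 4 [2y] zero: DF = P = 219/250 ≈ 0.876000
step 5 [2.5y] bond c/2=23/800: DF=(7775431/8000000 − 23/800·(0.956700+0.948100+0.907200+0.876000))/(1+23/800) = 8417/10000 ≈ 0.841700
step 6 [3y] swap r/2=1957/53340: DF=(1 − 1957/53340·(0.956700+0.948100+0.907200+0.876000+0.841700))/(1+1957/53340) = 8043/10000 ≈ 0.804300

1 1/2 9567/10000
2 1 9481/10000
3 3/2 567/625
4 2 219/250
5 5/2 8417/10000
6 3 8043/10000
DF(0.5y) is solved at step 1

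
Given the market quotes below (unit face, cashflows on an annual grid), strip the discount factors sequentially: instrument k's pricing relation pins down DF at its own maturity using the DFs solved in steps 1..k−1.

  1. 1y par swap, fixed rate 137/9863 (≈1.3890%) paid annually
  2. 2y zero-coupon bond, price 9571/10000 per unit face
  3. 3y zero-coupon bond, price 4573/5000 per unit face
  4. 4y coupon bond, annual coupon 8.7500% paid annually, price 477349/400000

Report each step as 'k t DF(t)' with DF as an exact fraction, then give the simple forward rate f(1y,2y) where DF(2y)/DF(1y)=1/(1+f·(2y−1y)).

1 1 9863/10000
2 2 9571/10000
3 3 4573/5000
4 4 4337/5000
f(1y,2y) = ((9863/10000)/(9571/10000) − 1)/(1) = 292/9571 ≈ 3.0509%

step 1 [1y] swap r/1=137/9863: DF=(1 − 137/9863·(0))/(1+137/9863) = 9863/10000 ≈ 0.986300
step 2 [2y] zero: DF = P = 9571/10000 ≈ 0.957100
step 3 [3y] zero: DF = P = 4573/5000 ≈ 0.914600
step 4 [4y] bond c/1=7/80: DF=(477349/400000 − 7/80·(0.986300+0.957100+0.914600))/(1+7/80) = 4337/5000 ≈ 0.867400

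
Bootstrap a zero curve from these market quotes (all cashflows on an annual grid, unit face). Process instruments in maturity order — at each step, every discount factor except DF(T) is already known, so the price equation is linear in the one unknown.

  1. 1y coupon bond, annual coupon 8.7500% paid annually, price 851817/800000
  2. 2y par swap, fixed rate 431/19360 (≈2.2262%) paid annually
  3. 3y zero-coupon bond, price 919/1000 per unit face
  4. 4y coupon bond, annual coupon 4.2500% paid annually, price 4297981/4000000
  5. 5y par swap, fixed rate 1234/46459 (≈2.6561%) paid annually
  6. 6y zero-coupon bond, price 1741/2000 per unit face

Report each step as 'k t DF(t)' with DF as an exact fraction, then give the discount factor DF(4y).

step 1 [1y] bond c/1=7/80: DF=(851817/800000 − 7/80·(0))/(1+7/80) = 9791/10000 ≈ 0.979100
step 2 [2y] swap r/1=431/19360: DF=(1 − 431/19360·(0.979100))/(1+431/19360) = 9569/10000 ≈ 0.956900
step 3 [3y] zero: DF = P = 919/1000 ≈ 0.919000
step 4 [4y] bond c/1=17/400: DF=(4297981/4000000 − 17/400·(0.979100+0.956900+0.919000))/(1+17/400) = 9143/10000 ≈ 0.914300
step 5 [5y] swap r/1=1234/46459: DF=(1 − 1234/46459·(0.979100+0.956900+0.919000+0.914300))/(1+1234/46459) = 4383/5000 ≈ 0.876600
step 6 [6y] zero: DF = P = 1741/2000 ≈ 0.870500

1 1 9791/10000
2 2 9569/10000
3 3 919/1000
4 4 9143/10000
5 5 4383/5000
6 6 1741/2000
DF(4y) = 9143/10000 ≈ 0.914300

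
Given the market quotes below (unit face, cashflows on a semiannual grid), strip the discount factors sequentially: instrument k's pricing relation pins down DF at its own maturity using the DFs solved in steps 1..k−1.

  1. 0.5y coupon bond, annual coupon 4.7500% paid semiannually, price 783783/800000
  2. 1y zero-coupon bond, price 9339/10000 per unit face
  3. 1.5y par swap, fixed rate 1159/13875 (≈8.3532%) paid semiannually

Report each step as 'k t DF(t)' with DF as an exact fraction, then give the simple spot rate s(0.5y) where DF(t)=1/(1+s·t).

step 1 [0.5y] bond c/2=19/800: DF=(783783/800000 − 19/800·(0))/(1+19/800) = 957/1000 ≈ 0.957000
step 2 [1y] zero: DF = P = 9339/10000 ≈ 0.933900
step 3 [1.5y] swap r/2=1159/27750: DF=(1 − 1159/27750·(0.957000+0.933900))/(1+1159/27750) = 8841/10000 ≈ 0.884100

1 1/2 957/1000
2 1 9339/10000
3 3/2 8841/10000
s(0.5y) = (1/(957/1000) − 1)/(1/2) = 86/957 ≈ 8.9864%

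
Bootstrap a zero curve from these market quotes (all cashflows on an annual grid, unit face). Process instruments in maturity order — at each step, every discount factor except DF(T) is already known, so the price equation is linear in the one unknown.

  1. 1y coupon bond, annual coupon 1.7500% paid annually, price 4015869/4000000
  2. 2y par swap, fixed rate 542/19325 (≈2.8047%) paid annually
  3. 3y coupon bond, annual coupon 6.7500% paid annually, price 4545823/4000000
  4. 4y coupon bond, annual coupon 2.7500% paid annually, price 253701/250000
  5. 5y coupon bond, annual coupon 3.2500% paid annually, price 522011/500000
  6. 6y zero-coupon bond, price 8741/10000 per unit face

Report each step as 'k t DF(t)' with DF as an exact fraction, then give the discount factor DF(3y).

step 1 [1y] bond c/1=7/400: DF=(4015869/4000000 − 7/400·(0))/(1+7/400) = 9867/10000 ≈ 0.986700
step 2 [2y] swap r/1=542/19325: DF=(1 − 542/19325·(0.986700))/(1+542/19325) = 4729/5000 ≈ 0.945800
step 3 [3y] bond c/1=27/400: DF=(4545823/4000000 − 27/400·(0.986700+0.945800))/(1+27/400) = 589/625 ≈ 0.942400
step 4 [4y] bond c/1=11/400: DF=(253701/250000 − 11/400·(0.986700+0.945800+0.942400))/(1+11/400) = 9107/10000 ≈ 0.910700
step 5 [5y] bond c/1=13/400: DF=(522011/500000 − 13/400·(0.986700+0.945800+0.942400+0.910700))/(1+13/400) = 223/250 ≈ 0.892000
step 6 [6y] zero: DF = P = 8741/10000 ≈ 0.874100

1 1 9867/10000
2 2 4729/5000
3 3 589/625
4 4 9107/10000
5 5 223/250
6 6 8741/10000
DF(3y) = 589/625 ≈ 0.942400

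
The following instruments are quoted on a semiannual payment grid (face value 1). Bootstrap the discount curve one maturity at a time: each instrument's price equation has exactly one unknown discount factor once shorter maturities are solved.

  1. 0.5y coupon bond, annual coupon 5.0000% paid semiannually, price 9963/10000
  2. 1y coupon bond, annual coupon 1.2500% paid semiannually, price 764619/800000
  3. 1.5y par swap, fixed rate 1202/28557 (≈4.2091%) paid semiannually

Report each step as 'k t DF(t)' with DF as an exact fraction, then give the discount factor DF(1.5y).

1 1/2 243/250
2 1 4719/5000
3 3/2 9399/10000
DF(1.5y) = 9399/10000 ≈ 0.939900

step 1 [0.5y] bond c/2=1/40: DF=(9963/10000 − 1/40·(0))/(1+1/40) = 243/250 ≈ 0.972000
step 2 [1y] bond c/2=1/160: DF=(764619/800000 − 1/160·(0.972000))/(1+1/160) = 4719/5000 ≈ 0.943800
step 3 [1.5y] swap r/2=601/28557: DF=(1 − 601/28557·(0.972000+0.943800))/(1+601/28557) = 9399/10000 ≈ 0.939900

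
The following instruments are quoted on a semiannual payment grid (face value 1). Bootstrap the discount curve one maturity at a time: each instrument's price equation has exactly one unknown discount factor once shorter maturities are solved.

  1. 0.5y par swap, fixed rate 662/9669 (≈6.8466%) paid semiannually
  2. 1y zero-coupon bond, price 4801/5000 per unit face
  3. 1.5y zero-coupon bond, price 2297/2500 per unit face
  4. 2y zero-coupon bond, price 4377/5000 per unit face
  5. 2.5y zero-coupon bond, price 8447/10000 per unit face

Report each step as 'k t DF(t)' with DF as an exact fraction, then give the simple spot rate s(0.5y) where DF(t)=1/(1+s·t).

step 1 [0.5y] swap r/2=331/9669: DF=(1 − 331/9669·(0))/(1+331/9669) = 9669/10000 ≈ 0.966900
step 2 [1y] zero: DF = P = 4801/5000 ≈ 0.960200
step 3 [1.5y] zero: DF = P = 2297/2500 ≈ 0.918800
step 4 [2y] zero: DF = P = 4377/5000 ≈ 0.875400
step 5 [2.5y] zero: DF = P = 8447/10000 ≈ 0.844700

1 1/2 9669/10000
2 1 4801/5000
3 3/2 2297/2500
4 2 4377/5000
5 5/2 8447/10000
s(0.5y) = (1/(9669/10000) − 1)/(1/2) = 662/9669 ≈ 6.8466%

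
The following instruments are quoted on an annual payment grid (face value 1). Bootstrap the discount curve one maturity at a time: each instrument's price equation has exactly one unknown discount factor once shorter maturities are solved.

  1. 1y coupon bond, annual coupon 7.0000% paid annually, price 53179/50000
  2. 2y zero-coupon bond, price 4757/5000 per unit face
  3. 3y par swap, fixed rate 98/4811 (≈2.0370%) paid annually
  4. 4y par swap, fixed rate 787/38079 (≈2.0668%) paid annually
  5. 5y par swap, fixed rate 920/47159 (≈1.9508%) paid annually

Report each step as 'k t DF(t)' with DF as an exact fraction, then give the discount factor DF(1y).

step 1 [1y] bond c/1=7/100: DF=(53179/50000 − 7/100·(0))/(1+7/100) = 497/500 ≈ 0.994000
step 2 [2y] zero: DF = P = 4757/5000 ≈ 0.951400
step 3 [3y] swap r/1=98/4811: DF=(1 − 98/4811·(0.994000+0.951400))/(1+98/4811) = 2353/2500 ≈ 0.941200
step 4 [4y] swap r/1=787/38079: DF=(1 − 787/38079·(0.994000+0.951400+0.941200))/(1+787/38079) = 9213/10000 ≈ 0.921300
step 5 [5y] swap r/1=920/47159: DF=(1 − 920/47159·(0.994000+0.951400+0.941200+0.921300))/(1+920/47159) = 227/250 ≈ 0.908000

1 1 497/500
2 2 4757/5000
3 3 2353/2500
4 4 9213/10000
5 5 227/250
DF(1y) = 497/500 ≈ 0.994000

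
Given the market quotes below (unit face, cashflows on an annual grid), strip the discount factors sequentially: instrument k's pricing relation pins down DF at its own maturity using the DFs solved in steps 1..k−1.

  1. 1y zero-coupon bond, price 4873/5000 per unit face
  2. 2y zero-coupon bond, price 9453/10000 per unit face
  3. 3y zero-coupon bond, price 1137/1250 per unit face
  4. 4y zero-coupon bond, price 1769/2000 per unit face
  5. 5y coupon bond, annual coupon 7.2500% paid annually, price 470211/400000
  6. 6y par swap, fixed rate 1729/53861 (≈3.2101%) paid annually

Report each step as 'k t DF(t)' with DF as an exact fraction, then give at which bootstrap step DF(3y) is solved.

1 1 4873/5000
2 2 9453/10000
3 3 1137/1250
4 4 1769/2000
5 5 169/200
6 6 8271/10000
DF(3y) is solved at step 3

step 1 [1y] zero: DF = P = 4873/5000 ≈ 0.974600
step 2 [2y] zero: DF = P = 9453/10000 ≈ 0.945300
step 3 [3y] zero: DF = P = 1137/1250 ≈ 0.909600
step 4 [4y] zero: DF = P = 1769/2000 ≈ 0.884500
step 5 [5y] bond c/1=29/400: DF=(470211/400000 − 29/400·(0.974600+0.945300+0.909600+0.884500))/(1+29/400) = 169/200 ≈ 0.845000
step 6 [6y] swap r/1=1729/53861: DF=(1 − 1729/53861·(0.974600+0.945300+0.909600+0.884500+0.845000))/(1+1729/53861) = 8271/10000 ≈ 0.827100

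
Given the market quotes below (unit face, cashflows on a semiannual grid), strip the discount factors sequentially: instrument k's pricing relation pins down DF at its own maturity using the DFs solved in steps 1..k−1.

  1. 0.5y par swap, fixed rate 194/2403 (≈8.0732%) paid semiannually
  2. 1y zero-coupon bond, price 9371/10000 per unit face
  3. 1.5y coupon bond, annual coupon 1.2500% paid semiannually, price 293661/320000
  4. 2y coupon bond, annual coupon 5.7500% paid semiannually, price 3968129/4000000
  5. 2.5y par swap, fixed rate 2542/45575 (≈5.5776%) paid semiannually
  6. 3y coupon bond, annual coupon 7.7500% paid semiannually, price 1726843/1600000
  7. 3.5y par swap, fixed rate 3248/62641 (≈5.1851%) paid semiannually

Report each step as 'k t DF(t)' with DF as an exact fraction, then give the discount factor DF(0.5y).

step 1 [0.5y] swap r/2=97/2403: DF=(1 − 97/2403·(0))/(1+97/2403) = 2403/2500 ≈ 0.961200
step 2 [1y] zero: DF = P = 9371/10000 ≈ 0.937100
step 3 [1.5y] bond c/2=1/160: DF=(293661/320000 − 1/160·(0.961200+0.937100))/(1+1/160) = 4501/5000 ≈ 0.900200
step 4 [2y] bond c/2=23/800: DF=(3968129/4000000 − 23/800·(0.961200+0.937100+0.900200))/(1+23/800) = 8861/10000 ≈ 0.886100
step 5 [2.5y] swap r/2=1271/45575: DF=(1 − 1271/45575·(0.961200+0.937100+0.900200+0.886100))/(1+1271/45575) = 8729/10000 ≈ 0.872900
step 6 [3y] bond c/2=31/800: DF=(1726843/1600000 − 31/800·(0.961200+0.937100+0.900200+0.886100+0.872900))/(1+31/800) = 869/1000 ≈ 0.869000
step 7 [3.5y] swap r/2=1624/62641: DF=(1 − 1624/62641·(0.961200+0.937100+0.900200+0.886100+0.872900+0.869000))/(1+1624/62641) = 1047/1250 ≈ 0.837600

1 1/2 2403/2500
2 1 9371/10000
3 3/2 4501/5000
4 2 8861/10000
5 5/2 8729/10000
6 3 869/1000
7 7/2 1047/1250
DF(0.5y) = 2403/2500 ≈ 0.961200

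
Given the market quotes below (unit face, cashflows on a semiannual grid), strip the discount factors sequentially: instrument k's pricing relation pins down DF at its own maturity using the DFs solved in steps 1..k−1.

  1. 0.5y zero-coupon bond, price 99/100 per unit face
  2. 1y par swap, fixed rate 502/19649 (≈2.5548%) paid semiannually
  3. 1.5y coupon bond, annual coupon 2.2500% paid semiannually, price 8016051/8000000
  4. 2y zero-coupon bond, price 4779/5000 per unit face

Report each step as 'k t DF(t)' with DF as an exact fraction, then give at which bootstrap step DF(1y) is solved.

1 1/2 99/100
2 1 9749/10000
3 3/2 969/1000
4 2 4779/5000
DF(1y) is solved at step 2

step 1 [0.5y] zero: DF = P = 99/100 ≈ 0.990000
step 2 [1y] swap r/2=251/19649: DF=(1 − 251/19649·(0.990000))/(1+251/19649) = 9749/10000 ≈ 0.974900
step 3 [1.5y] bond c/2=9/800: DF=(8016051/8000000 − 9/800·(0.990000+0.974900))/(1+9/800) = 969/1000 ≈ 0.969000
step 4 [2y] zero: DF = P = 4779/5000 ≈ 0.955800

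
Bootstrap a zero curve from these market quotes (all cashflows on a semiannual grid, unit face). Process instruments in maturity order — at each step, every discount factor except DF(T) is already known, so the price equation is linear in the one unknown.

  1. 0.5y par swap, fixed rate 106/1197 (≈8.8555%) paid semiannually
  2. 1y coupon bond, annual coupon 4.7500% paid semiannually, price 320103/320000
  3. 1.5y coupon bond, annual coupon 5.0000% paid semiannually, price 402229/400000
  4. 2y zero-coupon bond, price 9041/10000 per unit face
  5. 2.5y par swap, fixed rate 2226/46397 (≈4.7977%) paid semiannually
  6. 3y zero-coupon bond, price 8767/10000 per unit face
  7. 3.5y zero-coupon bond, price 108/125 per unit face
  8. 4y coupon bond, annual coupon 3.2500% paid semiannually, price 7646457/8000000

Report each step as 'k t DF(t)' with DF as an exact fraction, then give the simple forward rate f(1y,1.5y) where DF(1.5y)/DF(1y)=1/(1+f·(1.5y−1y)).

1 1/2 1197/1250
2 1 9549/10000
3 3/2 584/625
4 2 9041/10000
5 5/2 8887/10000
6 3 8767/10000
7 7/2 108/125
8 4 1677/2000
f(1y,1.5y) = ((9549/10000)/(584/625) − 1)/(1/2) = 205/4672 ≈ 4.3878%

step 1 [0.5y] swap r/2=53/1197: DF=(1 − 53/1197·(0))/(1+53/1197) = 1197/1250 ≈ 0.957600
step 2 [1y] bond c/2=19/800: DF=(320103/320000 − 19/800·(0.957600))/(1+19/800) = 9549/10000 ≈ 0.954900
step 3 [1.5y] bond c/2=1/40: DF=(402229/400000 − 1/40·(0.957600+0.954900))/(1+1/40) = 584/625 ≈ 0.934400
step 4 [2y] zero: DF = P = 9041/10000 ≈ 0.904100
step 5 [2.5y] swap r/2=1113/46397: DF=(1 − 1113/46397·(0.957600+0.954900+0.934400+0.904100))/(1+1113/46397) = 8887/10000 ≈ 0.888700
step 6 [3y] zero: DF = P = 8767/10000 ≈ 0.876700
step 7 [3.5y] zero: DF = P = 108/125 ≈ 0.864000
step 8 [4y] bond c/2=13/800: DF=(7646457/8000000 − 13/800·(0.957600+0.954900+0.934400+0.904100+0.888700+0.876700+0.864000))/(1+13/800) = 1677/2000 ≈ 0.838500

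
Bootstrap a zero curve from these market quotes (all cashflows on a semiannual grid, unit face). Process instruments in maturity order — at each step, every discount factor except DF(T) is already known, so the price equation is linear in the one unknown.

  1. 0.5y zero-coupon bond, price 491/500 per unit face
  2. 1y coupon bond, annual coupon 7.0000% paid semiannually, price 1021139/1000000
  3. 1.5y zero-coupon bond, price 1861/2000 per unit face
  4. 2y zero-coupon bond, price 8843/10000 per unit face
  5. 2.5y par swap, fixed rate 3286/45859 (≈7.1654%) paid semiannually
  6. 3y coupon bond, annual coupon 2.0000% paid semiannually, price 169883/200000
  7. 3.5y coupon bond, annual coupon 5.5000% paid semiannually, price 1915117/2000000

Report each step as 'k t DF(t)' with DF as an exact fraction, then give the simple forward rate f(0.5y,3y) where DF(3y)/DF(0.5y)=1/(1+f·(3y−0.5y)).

step 1 [0.5y] zero: DF = P = 491/500 ≈ 0.982000
step 2 [1y] bond c/2=7/200: DF=(1021139/1000000 − 7/200·(0.982000))/(1+7/200) = 4767/5000 ≈ 0.953400
step 3 [1.5y] zero: DF = P = 1861/2000 ≈ 0.930500
step 4 [2y] zero: DF = P = 8843/10000 ≈ 0.884300
step 5 [2.5y] swap r/2=1643/45859: DF=(1 − 1643/45859·(0.982000+0.953400+0.930500+0.884300))/(1+1643/45859) = 8357/10000 ≈ 0.835700
step 6 [3y] bond c/2=1/100: DF=(169883/200000 − 1/100·(0.982000+0.953400+0.930500+0.884300+0.835700))/(1+1/100) = 1989/2500 ≈ 0.795600
step 7 [3.5y] bond c/2=11/400: DF=(1915117/2000000 − 11/400·(0.982000+0.953400+0.930500+0.884300+0.835700+0.795600))/(1+11/400) = 7879/10000 ≈ 0.787900

1 1/2 491/500
2 1 4767/5000
3 3/2 1861/2000
4 2 8843/10000
5 5/2 8357/10000
6 3 1989/2500
7 7/2 7879/10000
f(0.5y,3y) = ((491/500)/(1989/2500) − 1)/(5/2) = 932/9945 ≈ 9.3715%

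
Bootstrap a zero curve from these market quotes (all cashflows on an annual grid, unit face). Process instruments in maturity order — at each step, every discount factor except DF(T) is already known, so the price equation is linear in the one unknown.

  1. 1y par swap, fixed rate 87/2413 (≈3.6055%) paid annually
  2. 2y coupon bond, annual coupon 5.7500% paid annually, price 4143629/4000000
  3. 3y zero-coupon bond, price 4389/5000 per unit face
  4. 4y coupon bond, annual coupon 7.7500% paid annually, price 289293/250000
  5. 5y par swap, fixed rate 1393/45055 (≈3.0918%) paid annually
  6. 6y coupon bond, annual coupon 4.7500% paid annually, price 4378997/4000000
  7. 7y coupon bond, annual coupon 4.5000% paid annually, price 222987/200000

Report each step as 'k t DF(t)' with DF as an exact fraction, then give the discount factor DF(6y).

1 1 2413/2500
2 2 9271/10000
3 3 4389/5000
4 4 8747/10000
5 5 8607/10000
6 6 1051/1250
7 7 8367/10000
DF(6y) = 1051/1250 ≈ 0.840800

step 1 [1y] swap r/1=87/2413: DF=(1 − 87/2413·(0))/(1+87/2413) = 2413/2500 ≈ 0.965200
step 2 [2y] bond c/1=23/400: DF=(4143629/4000000 − 23/400·(0.965200))/(1+23/400) = 9271/10000 ≈ 0.927100
step 3 [3y] zero: DF = P = 4389/5000 ≈ 0.877800
step 4 [4y] bond c/1=31/400: DF=(289293/250000 − 31/400·(0.965200+0.927100+0.877800))/(1+31/400) = 8747/10000 ≈ 0.874700
step 5 [5y] swap r/1=1393/45055: DF=(1 − 1393/45055·(0.965200+0.927100+0.877800+0.874700))/(1+1393/45055) = 8607/10000 ≈ 0.860700
step 6 [6y] bond c/1=19/400: DF=(4378997/4000000 − 19/400·(0.965200+0.927100+0.877800+0.874700+0.860700))/(1+19/400) = 1051/1250 ≈ 0.840800
step 7 [7y] bond c/1=9/200: DF=(222987/200000 − 9/200·(0.965200+0.927100+0.877800+0.874700+0.860700+0.840800))/(1+9/200) = 8367/10000 ≈ 0.836700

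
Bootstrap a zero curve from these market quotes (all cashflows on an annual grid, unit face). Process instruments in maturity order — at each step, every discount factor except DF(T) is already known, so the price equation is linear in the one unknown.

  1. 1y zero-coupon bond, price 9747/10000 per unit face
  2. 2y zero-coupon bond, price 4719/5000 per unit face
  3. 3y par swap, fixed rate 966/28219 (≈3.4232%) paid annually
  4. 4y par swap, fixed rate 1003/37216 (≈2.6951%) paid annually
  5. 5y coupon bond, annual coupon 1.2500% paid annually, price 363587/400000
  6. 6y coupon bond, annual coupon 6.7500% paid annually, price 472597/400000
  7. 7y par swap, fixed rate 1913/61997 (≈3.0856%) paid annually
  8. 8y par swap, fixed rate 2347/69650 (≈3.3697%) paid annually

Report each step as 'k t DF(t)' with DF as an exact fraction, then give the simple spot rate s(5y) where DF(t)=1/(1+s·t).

1 1 9747/10000
2 2 4719/5000
3 3 4517/5000
4 4 8997/10000
5 5 4259/5000
6 6 511/625
7 7 8087/10000
8 8 7653/10000
s(5y) = (1/(4259/5000) − 1)/(5) = 741/21295 ≈ 3.4797%

step 1 [1y] zero: DF = P = 9747/10000 ≈ 0.974700
step 2 [2y] zero: DF = P = 4719/5000 ≈ 0.943800
step 3 [3y] swap r/1=966/28219: DF=(1 − 966/28219·(0.974700+0.943800))/(1+966/28219) = 4517/5000 ≈ 0.903400
step 4 [4y] swap r/1=1003/37216: DF=(1 − 1003/37216·(0.974700+0.943800+0.903400))/(1+1003/37216) = 8997/10000 ≈ 0.899700
step 5 [5y] bond c/1=1/80: DF=(363587/400000 − 1/80·(0.974700+0.943800+0.903400+0.899700))/(1+1/80) = 4259/5000 ≈ 0.851800
step 6 [6y] bond c/1=27/400: DF=(472597/400000 − 27/400·(0.974700+0.943800+0.903400+0.899700+0.851800))/(1+27/400) = 511/625 ≈ 0.817600
step 7 [7y] swap r/1=1913/61997: DF=(1 − 1913/61997·(0.974700+0.943800+0.903400+0.899700+0.851800+0.817600))/(1+1913/61997) = 8087/10000 ≈ 0.808700
step 8 [8y] swap r/1=2347/69650: DF=(1 − 2347/69650·(0.974700+0.943800+0.903400+0.899700+0.851800+0.817600+0.808700))/(1+2347/69650) = 7653/10000 ≈ 0.765300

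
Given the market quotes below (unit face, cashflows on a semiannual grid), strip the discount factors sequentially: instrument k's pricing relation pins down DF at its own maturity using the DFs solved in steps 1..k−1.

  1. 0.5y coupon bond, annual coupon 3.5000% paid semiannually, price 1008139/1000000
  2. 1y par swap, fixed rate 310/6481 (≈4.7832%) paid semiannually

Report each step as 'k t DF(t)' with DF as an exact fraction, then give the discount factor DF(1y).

1 1/2 2477/2500
2 1 1907/2000
DF(1y) = 1907/2000 ≈ 0.953500

step 1 [0.5y] bond c/2=7/400: DF=(1008139/1000000 − 7/400·(0))/(1+7/400) = 2477/2500 ≈ 0.990800
step 2 [1y] swap r/2=155/6481: DF=(1 − 155/6481·(0.990800))/(1+155/6481) = 1907/2000 ≈ 0.953500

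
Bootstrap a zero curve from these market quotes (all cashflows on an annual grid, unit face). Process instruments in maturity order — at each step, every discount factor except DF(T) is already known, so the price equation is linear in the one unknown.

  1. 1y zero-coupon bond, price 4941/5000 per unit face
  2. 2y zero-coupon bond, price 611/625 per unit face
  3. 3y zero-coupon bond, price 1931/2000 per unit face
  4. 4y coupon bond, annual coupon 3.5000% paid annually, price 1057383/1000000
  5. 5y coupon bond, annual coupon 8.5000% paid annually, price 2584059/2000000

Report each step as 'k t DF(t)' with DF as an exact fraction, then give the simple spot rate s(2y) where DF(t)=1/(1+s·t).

1 1 4941/5000
2 2 611/625
3 3 1931/2000
4 4 369/400
5 5 8889/10000
s(2y) = (1/(611/625) − 1)/(2) = 7/611 ≈ 1.1457%

step 1 [1y] zero: DF = P = 4941/5000 ≈ 0.988200
step 2 [2y] zero: DF = P = 611/625 ≈ 0.977600
step 3 [3y] zero: DF = P = 1931/2000 ≈ 0.965500
step 4 [4y] bond c/1=7/200: DF=(1057383/1000000 − 7/200·(0.988200+0.977600+0.965500))/(1+7/200) = 369/400 ≈ 0.922500
step 5 [5y] bond c/1=17/200: DF=(2584059/2000000 − 17/200·(0.988200+0.977600+0.965500+0.922500))/(1+17/200) = 8889/10000 ≈ 0.888900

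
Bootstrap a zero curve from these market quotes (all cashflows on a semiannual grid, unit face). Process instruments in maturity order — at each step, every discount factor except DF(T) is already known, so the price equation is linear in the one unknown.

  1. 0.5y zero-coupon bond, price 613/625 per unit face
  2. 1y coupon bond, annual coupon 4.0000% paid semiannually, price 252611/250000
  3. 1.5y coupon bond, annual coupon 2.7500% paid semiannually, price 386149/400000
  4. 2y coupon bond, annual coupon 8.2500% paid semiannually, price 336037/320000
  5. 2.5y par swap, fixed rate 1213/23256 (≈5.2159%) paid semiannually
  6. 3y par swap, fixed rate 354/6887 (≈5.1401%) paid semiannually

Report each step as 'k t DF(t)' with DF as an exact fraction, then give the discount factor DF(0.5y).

step 1 [0.5y] zero: DF = P = 613/625 ≈ 0.980800
step 2 [1y] bond c/2=1/50: DF=(252611/250000 − 1/50·(0.980800))/(1+1/50) = 4857/5000 ≈ 0.971400
step 3 [1.5y] bond c/2=11/800: DF=(386149/400000 − 11/800·(0.980800+0.971400))/(1+11/800) = 4629/5000 ≈ 0.925800
step 4 [2y] bond c/2=33/800: DF=(336037/320000 − 33/800·(0.980800+0.971400+0.925800))/(1+33/800) = 1789/2000 ≈ 0.894500
step 5 [2.5y] swap r/2=1213/46512: DF=(1 − 1213/46512·(0.980800+0.971400+0.925800+0.894500))/(1+1213/46512) = 8787/10000 ≈ 0.878700
step 6 [3y] swap r/2=177/6887: DF=(1 − 177/6887·(0.980800+0.971400+0.925800+0.894500+0.878700))/(1+177/6887) = 1073/1250 ≈ 0.858400

1 1/2 613/625
2 1 4857/5000
3 3/2 4629/5000
4 2 1789/2000
5 5/2 8787/10000
6 3 1073/1250
DF(0.5y) = 613/625 ≈ 0.980800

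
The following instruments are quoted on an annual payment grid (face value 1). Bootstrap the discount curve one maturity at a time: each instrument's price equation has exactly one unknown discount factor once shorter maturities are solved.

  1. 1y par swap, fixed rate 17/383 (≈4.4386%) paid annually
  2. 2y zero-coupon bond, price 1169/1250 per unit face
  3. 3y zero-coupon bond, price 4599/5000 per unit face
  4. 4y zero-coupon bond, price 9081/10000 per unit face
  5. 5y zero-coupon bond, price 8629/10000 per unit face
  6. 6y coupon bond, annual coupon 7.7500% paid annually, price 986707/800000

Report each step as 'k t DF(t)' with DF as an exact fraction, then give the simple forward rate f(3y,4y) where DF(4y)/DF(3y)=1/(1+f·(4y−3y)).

1 1 383/400
2 2 1169/1250
3 3 4599/5000
4 4 9081/10000
5 5 8629/10000
6 6 163/200
f(3y,4y) = ((4599/5000)/(9081/10000) − 1)/(1) = 13/1009 ≈ 1.2884%

step 1 [1y] swap r/1=17/383: DF=(1 − 17/383·(0))/(1+17/383) = 383/400 ≈ 0.957500
step 2 [2y] zero: DF = P = 1169/1250 ≈ 0.935200
step 3 [3y] zero: DF = P = 4599/5000 ≈ 0.919800
step 4 [4y] zero: DF = P = 9081/10000 ≈ 0.908100
step 5 [5y] zero: DF = P = 8629/10000 ≈ 0.862900
step 6 [6y] bond c/1=31/400: DF=(986707/800000 − 31/400·(0.957500+0.935200+0.919800+0.908100+0.862900))/(1+31/400) = 163/200 ≈ 0.815000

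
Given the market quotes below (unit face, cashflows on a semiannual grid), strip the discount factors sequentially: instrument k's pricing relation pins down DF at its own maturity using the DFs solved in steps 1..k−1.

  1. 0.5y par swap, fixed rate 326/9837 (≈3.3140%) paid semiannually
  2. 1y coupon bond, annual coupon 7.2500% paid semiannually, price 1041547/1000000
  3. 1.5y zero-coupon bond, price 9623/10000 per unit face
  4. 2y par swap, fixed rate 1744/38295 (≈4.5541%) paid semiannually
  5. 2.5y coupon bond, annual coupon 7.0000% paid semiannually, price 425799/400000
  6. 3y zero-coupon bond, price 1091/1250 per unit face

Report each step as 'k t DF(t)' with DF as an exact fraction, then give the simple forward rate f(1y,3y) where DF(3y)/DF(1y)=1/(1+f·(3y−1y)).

step 1 [0.5y] swap r/2=163/9837: DF=(1 − 163/9837·(0))/(1+163/9837) = 9837/10000 ≈ 0.983700
step 2 [1y] bond c/2=29/800: DF=(1041547/1000000 − 29/800·(0.983700))/(1+29/800) = 9707/10000 ≈ 0.970700
step 3 [1.5y] zero: DF = P = 9623/10000 ≈ 0.962300
step 4 [2y] swap r/2=872/38295: DF=(1 − 872/38295·(0.983700+0.970700+0.962300))/(1+872/38295) = 1141/1250 ≈ 0.912800
step 5 [2.5y] bond c/2=7/200: DF=(425799/400000 − 7/200·(0.983700+0.970700+0.962300+0.912800))/(1+7/200) = 899/1000 ≈ 0.899000
step 6 [3y] zero: DF = P = 1091/1250 ≈ 0.872800

1 1/2 9837/10000
2 1 9707/10000
3 3/2 9623/10000
4 2 1141/1250
5 5/2 899/1000
6 3 1091/1250
f(1y,3y) = ((9707/10000)/(1091/1250) − 1)/(2) = 979/17456 ≈ 5.6084%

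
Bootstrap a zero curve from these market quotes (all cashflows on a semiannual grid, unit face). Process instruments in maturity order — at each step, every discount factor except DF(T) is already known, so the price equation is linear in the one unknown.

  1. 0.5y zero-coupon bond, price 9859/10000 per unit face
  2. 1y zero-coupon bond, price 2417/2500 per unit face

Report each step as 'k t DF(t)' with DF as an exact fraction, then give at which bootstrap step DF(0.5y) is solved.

step 1 [0.5y] zero: DF = P = 9859/10000 ≈ 0.985900
step 2 [1y] zero: DF = P = 2417/2500 ≈ 0.966800

1 1/2 9859/10000
2 1 2417/2500
DF(0.5y) is solved at step 1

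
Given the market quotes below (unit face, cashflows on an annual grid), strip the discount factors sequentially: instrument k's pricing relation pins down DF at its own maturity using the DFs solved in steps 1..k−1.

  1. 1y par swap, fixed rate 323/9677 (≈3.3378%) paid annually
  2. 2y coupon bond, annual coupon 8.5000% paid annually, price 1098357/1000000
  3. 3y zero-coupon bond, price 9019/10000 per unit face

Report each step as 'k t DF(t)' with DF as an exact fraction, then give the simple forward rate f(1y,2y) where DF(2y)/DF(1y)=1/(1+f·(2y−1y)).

1 1 9677/10000
2 2 1873/2000
3 3 9019/10000
f(1y,2y) = ((9677/10000)/(1873/2000) − 1)/(1) = 312/9365 ≈ 3.3316%

step 1 [1y] swap r/1=323/9677: DF=(1 − 323/9677·(0))/(1+323/9677) = 9677/10000 ≈ 0.967700
step 2 [2y] bond c/1=17/200: DF=(1098357/1000000 − 17/200·(0.967700))/(1+17/200) = 1873/2000 ≈ 0.936500
step 3 [3y] zero: DF = P = 9019/10000 ≈ 0.901900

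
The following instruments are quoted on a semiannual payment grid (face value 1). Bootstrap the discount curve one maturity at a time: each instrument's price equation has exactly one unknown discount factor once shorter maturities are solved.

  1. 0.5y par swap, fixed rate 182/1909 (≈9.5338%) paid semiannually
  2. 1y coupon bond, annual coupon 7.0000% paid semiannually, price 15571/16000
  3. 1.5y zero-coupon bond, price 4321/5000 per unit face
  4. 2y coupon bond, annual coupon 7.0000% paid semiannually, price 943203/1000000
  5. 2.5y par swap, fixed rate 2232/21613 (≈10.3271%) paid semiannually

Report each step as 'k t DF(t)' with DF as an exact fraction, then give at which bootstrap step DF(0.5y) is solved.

1 1/2 1909/2000
2 1 227/250
3 3/2 4321/5000
4 2 8191/10000
5 5/2 971/1250
DF(0.5y) is solved at step 1

step 1 [0.5y] swap r/2=91/1909: DF=(1 − 91/1909·(0))/(1+91/1909) = 1909/2000 ≈ 0.954500
step 2 [1y] bond c/2=7/200: DF=(15571/16000 − 7/200·(0.954500))/(1+7/200) = 227/250 ≈ 0.908000
step 3 [1.5y] zero: DF = P = 4321/5000 ≈ 0.864200
step 4 [2y] bond c/2=7/200: DF=(943203/1000000 − 7/200·(0.954500+0.908000+0.864200))/(1+7/200) = 8191/10000 ≈ 0.819100
step 5 [2.5y] swap r/2=1116/21613: DF=(1 − 1116/21613·(0.954500+0.908000+0.864200+0.819100))/(1+1116/21613) = 971/1250 ≈ 0.776800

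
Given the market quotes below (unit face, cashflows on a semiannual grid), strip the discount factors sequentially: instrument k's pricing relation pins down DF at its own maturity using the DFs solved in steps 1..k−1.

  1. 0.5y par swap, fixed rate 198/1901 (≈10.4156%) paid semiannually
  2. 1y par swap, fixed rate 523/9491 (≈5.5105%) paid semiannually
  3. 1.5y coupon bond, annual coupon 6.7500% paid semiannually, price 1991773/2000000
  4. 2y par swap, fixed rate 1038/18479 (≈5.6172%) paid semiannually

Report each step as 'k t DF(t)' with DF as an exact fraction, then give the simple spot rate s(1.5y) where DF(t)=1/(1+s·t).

1 1/2 1901/2000
2 1 9477/10000
3 3/2 4507/5000
4 2 4481/5000
s(1.5y) = (1/(4507/5000) − 1)/(3/2) = 986/13521 ≈ 7.2924%

step 1 [0.5y] swap r/2=99/1901: DF=(1 − 99/1901·(0))/(1+99/1901) = 1901/2000 ≈ 0.950500
step 2 [1y] swap r/2=523/18982: DF=(1 − 523/18982·(0.950500))/(1+523/18982) = 9477/10000 ≈ 0.947700
step 3 [1.5y] bond c/2=27/800: DF=(1991773/2000000 − 27/800·(0.950500+0.947700))/(1+27/800) = 4507/5000 ≈ 0.901400
step 4 [2y] swap r/2=519/18479: DF=(1 − 519/18479·(0.950500+0.947700+0.901400))/(1+519/18479) = 4481/5000 ≈ 0.896200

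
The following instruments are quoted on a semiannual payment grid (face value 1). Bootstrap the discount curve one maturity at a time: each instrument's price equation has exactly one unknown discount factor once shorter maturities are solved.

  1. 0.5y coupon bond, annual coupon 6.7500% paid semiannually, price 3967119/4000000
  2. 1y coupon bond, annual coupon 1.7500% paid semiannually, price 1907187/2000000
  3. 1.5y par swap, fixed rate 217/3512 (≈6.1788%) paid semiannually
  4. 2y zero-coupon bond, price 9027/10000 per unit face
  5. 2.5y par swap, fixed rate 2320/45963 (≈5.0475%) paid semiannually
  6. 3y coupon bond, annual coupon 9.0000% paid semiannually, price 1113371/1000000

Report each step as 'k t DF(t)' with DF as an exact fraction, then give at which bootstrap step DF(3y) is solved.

1 1/2 4797/5000
2 1 937/1000
3 3/2 2283/2500
4 2 9027/10000
5 5/2 221/250
6 3 347/400
DF(3y) is solved at step 6

step 1 [0.5y] bond c/2=27/800: DF=(3967119/4000000 − 27/800·(0))/(1+27/800) = 4797/5000 ≈ 0.959400
step 2 [1y] bond c/2=7/800: DF=(1907187/2000000 − 7/800·(0.959400))/(1+7/800) = 937/1000 ≈ 0.937000
step 3 [1.5y] swap r/2=217/7024: DF=(1 − 217/7024·(0.959400+0.937000))/(1+217/7024) = 2283/2500 ≈ 0.913200
step 4 [2y] zero: DF = P = 9027/10000 ≈ 0.902700
step 5 [2.5y] swap r/2=1160/45963: DF=(1 − 1160/45963·(0.959400+0.937000+0.913200+0.902700))/(1+1160/45963) = 221/250 ≈ 0.884000
step 6 [3y] bond c/2=9/200: DF=(1113371/1000000 − 9/200·(0.959400+0.937000+0.913200+0.902700+0.884000))/(1+9/200) = 347/400 ≈ 0.867500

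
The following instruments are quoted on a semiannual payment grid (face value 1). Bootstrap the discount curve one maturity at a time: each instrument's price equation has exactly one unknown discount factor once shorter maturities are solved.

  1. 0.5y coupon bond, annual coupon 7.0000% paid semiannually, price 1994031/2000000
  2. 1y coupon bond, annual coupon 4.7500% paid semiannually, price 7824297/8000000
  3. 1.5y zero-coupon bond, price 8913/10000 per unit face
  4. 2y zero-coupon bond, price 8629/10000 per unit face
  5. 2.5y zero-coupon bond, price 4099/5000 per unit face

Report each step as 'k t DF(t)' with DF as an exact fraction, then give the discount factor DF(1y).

1 1/2 9633/10000
2 1 933/1000
3 3/2 8913/10000
4 2 8629/10000
5 5/2 4099/5000
DF(1y) = 933/1000 ≈ 0.933000

step 1 [0.5y] bond c/2=7/200: DF=(1994031/2000000 − 7/200·(0))/(1+7/200) = 9633/10000 ≈ 0.963300
step 2 [1y] bond c/2=19/800: DF=(7824297/8000000 − 19/800·(0.963300))/(1+19/800) = 933/1000 ≈ 0.933000
step 3 [1.5y] zero: DF = P = 8913/10000 ≈ 0.891300
step 4 [2y] zero: DF = P = 8629/10000 ≈ 0.862900
step 5 [2.5y] zero: DF = P = 4099/5000 ≈ 0.819800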